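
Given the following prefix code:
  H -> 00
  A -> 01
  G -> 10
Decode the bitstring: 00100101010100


Decoding step by step:
Bits 00 -> H
Bits 10 -> G
Bits 01 -> A
Bits 01 -> A
Bits 01 -> A
Bits 01 -> A
Bits 00 -> H


Decoded message: HGAAAAH


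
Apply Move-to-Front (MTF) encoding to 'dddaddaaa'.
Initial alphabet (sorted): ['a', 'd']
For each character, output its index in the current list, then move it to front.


MTF encoding:
'd': index 1 in ['a', 'd'] -> ['d', 'a']
'd': index 0 in ['d', 'a'] -> ['d', 'a']
'd': index 0 in ['d', 'a'] -> ['d', 'a']
'a': index 1 in ['d', 'a'] -> ['a', 'd']
'd': index 1 in ['a', 'd'] -> ['d', 'a']
'd': index 0 in ['d', 'a'] -> ['d', 'a']
'a': index 1 in ['d', 'a'] -> ['a', 'd']
'a': index 0 in ['a', 'd'] -> ['a', 'd']
'a': index 0 in ['a', 'd'] -> ['a', 'd']


Output: [1, 0, 0, 1, 1, 0, 1, 0, 0]


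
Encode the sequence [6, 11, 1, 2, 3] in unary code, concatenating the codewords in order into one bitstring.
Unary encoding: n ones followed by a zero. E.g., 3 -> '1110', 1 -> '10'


Encode each number as n ones followed by a terminating 0:
  6 -> 1111110 (7 bits)
  11 -> 111111111110 (12 bits)
  1 -> 10 (2 bits)
  2 -> 110 (3 bits)
  3 -> 1110 (4 bits)
Total length = 7 + 12 + 2 + 3 + 4 = 28 bits.

Unary([6, 11, 1, 2, 3]) = 1111110111111111110101101110 (28 bits)


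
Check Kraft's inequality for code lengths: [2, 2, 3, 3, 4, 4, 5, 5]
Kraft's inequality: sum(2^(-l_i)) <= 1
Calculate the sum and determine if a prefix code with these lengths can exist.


Sum = 2^(-2) + 2^(-2) + 2^(-3) + 2^(-3) + 2^(-4) + 2^(-4) + 2^(-5) + 2^(-5)
    = 0.25 + 0.25 + 0.125 + 0.125 + 0.0625 + 0.0625 + 0.03125 + 0.03125
    = 30/32 = 0.9375
Since 0.9375 <= 1, Kraft's inequality IS satisfied.
A prefix code with these lengths CAN exist.

Kraft sum = 0.9375. Satisfied.


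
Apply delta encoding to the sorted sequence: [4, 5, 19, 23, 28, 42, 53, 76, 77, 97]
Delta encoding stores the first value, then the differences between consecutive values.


First value: 4
Deltas:
  5 - 4 = 1
  19 - 5 = 14
  23 - 19 = 4
  28 - 23 = 5
  42 - 28 = 14
  53 - 42 = 11
  76 - 53 = 23
  77 - 76 = 1
  97 - 77 = 20


Delta encoded: [4, 1, 14, 4, 5, 14, 11, 23, 1, 20]


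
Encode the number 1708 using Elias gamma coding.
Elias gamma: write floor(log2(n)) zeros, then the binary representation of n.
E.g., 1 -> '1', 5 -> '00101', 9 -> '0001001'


num_bits = floor(log2(1708)) + 1 = 11
leading_zeros = num_bits - 1 = 10
binary(1708) = 11010101100

Elias gamma(1708) = '0000000000' + '11010101100' = 000000000011010101100 (21 bits)


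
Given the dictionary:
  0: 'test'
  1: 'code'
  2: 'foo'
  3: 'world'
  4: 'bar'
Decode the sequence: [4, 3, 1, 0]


Look up each index in the dictionary:
  4 -> 'bar'
  3 -> 'world'
  1 -> 'code'
  0 -> 'test'

Decoded: "bar world code test"


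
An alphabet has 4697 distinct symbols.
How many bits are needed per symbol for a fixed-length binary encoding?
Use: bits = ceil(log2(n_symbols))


log2(4697) = 12.1975
Bracket: 2^12 = 4096 < 4697 <= 2^13 = 8192
So ceil(log2(4697)) = 13

bits = ceil(log2(4697)) = ceil(12.1975) = 13 bits


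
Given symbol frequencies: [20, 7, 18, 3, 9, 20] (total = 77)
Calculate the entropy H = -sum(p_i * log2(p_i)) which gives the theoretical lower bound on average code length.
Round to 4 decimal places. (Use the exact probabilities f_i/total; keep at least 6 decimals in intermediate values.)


Per-symbol terms -p_i * log2(p_i) with p_i = f_i/77:
  p = 20/77 = 0.259740: log2(p) = -1.944858, -p*log2(p) = 0.505158
  p = 7/77 = 0.090909: log2(p) = -3.459432, -p*log2(p) = 0.314494
  p = 18/77 = 0.233766: log2(p) = -2.096862, -p*log2(p) = 0.490175
  p = 3/77 = 0.038961: log2(p) = -4.681824, -p*log2(p) = 0.182409
  p = 9/77 = 0.116883: log2(p) = -3.096862, -p*log2(p) = 0.361971
  p = 20/77 = 0.259740: log2(p) = -1.944858, -p*log2(p) = 0.505158
H = 0.505158 + 0.314494 + 0.490175 + 0.182409 + 0.361971 + 0.505158 = 2.359365

H = 2.3594 bits/symbol


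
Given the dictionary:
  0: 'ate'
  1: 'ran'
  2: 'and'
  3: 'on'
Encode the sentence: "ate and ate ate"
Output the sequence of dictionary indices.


Look up each word in the dictionary:
  'ate' -> 0
  'and' -> 2
  'ate' -> 0
  'ate' -> 0

Encoded: [0, 2, 0, 0]


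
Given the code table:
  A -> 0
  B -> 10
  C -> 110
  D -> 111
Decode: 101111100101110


Decoding:
10 -> B
111 -> D
110 -> C
0 -> A
10 -> B
111 -> D
0 -> A


Result: BDCABDA


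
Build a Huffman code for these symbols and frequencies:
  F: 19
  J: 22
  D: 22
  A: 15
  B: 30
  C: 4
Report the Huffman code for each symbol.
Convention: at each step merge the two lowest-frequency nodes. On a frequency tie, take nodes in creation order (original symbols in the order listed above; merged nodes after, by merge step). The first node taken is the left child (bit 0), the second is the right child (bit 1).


Huffman tree construction:
Step 1: Merge C(4) + A(15) = 19
Step 2: Merge F(19) + (C+A)(19) = 38
Step 3: Merge J(22) + D(22) = 44
Step 4: Merge B(30) + (F+(C+A))(38) = 68
Step 5: Merge (J+D)(44) + (B+(F+(C+A)))(68) = 112
Read each symbol's code off the tree from the root (left child = 0, right child = 1).

Codes:
  F: 110 (length 3)
  J: 00 (length 2)
  D: 01 (length 2)
  A: 1111 (length 4)
  B: 10 (length 2)
  C: 1110 (length 4)
Average code length: 281/112 = 2.5089 bits/symbol


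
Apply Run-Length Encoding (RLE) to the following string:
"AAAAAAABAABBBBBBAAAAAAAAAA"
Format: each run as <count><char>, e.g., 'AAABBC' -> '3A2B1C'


Scanning runs left to right:
  i=0: run of 'A' x 7 -> '7A'
  i=7: run of 'B' x 1 -> '1B'
  i=8: run of 'A' x 2 -> '2A'
  i=10: run of 'B' x 6 -> '6B'
  i=16: run of 'A' x 10 -> '10A'

RLE = 7A1B2A6B10A


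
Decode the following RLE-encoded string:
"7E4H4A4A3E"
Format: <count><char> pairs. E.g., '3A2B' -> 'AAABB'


Expanding each <count><char> pair:
  7E -> 'EEEEEEE'
  4H -> 'HHHH'
  4A -> 'AAAA'
  4A -> 'AAAA'
  3E -> 'EEE'

Decoded = EEEEEEEHHHHAAAAAAAAEEE


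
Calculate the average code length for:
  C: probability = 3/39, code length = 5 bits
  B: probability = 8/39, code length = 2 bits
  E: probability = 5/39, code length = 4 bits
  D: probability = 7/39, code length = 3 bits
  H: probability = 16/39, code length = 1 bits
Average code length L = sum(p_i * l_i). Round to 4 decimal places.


Weighted contributions p_i * l_i:
  C: (3/39) * 5 = 15/39
  B: (8/39) * 2 = 16/39
  E: (5/39) * 4 = 20/39
  D: (7/39) * 3 = 21/39
  H: (16/39) * 1 = 16/39
Sum = (15 + 16 + 20 + 21 + 16)/39 = 88/39

L = 88/39 = 2.2564 bits/symbol


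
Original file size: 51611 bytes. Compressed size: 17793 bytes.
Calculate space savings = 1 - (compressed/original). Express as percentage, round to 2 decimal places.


ratio = compressed/original = 17793/51611 = 0.344752
savings = 1 - ratio = 1 - 0.344752 = 0.655248
as a percentage: 0.655248 * 100 = 65.52%

Space savings = 1 - 17793/51611 = 65.52%


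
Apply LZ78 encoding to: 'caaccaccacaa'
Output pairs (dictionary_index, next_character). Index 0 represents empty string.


LZ78 encoding steps:
Dictionary: {0: ''}
Step 1: w='' (idx 0), next='c' -> output (0, 'c'), add 'c' as idx 1
Step 2: w='' (idx 0), next='a' -> output (0, 'a'), add 'a' as idx 2
Step 3: w='a' (idx 2), next='c' -> output (2, 'c'), add 'ac' as idx 3
Step 4: w='c' (idx 1), next='a' -> output (1, 'a'), add 'ca' as idx 4
Step 5: w='c' (idx 1), next='c' -> output (1, 'c'), add 'cc' as idx 5
Step 6: w='ac' (idx 3), next='a' -> output (3, 'a'), add 'aca' as idx 6
Step 7: w='a' (idx 2), end of input -> output (2, '')


Encoded: [(0, 'c'), (0, 'a'), (2, 'c'), (1, 'a'), (1, 'c'), (3, 'a'), (2, '')]


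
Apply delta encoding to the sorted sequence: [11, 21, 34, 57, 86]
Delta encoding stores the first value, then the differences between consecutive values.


First value: 11
Deltas:
  21 - 11 = 10
  34 - 21 = 13
  57 - 34 = 23
  86 - 57 = 29


Delta encoded: [11, 10, 13, 23, 29]


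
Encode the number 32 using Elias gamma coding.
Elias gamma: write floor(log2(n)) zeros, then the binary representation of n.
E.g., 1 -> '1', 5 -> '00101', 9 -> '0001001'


num_bits = floor(log2(32)) + 1 = 6
leading_zeros = num_bits - 1 = 5
binary(32) = 100000

Elias gamma(32) = '00000' + '100000' = 00000100000 (11 bits)


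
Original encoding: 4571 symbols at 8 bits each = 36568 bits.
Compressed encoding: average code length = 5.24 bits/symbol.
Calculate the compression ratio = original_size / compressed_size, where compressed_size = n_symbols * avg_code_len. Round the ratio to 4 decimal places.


original_size = n_symbols * orig_bits = 4571 * 8 = 36568 bits
compressed_size = n_symbols * avg_code_len = 4571 * 5.24 = 23952.04 bits
ratio = original_size / compressed_size = 36568 / 23952.04 = 1.5267

Compression ratio = 1.5267


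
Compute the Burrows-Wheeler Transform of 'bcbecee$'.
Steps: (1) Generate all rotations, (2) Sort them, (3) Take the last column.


Rotations (sorted):
  0: $bcbecee -> last char: e
  1: bcbecee$ -> last char: $
  2: becee$bc -> last char: c
  3: cbecee$b -> last char: b
  4: cee$bcbe -> last char: e
  5: e$bcbece -> last char: e
  6: ecee$bcb -> last char: b
  7: ee$bcbec -> last char: c


BWT = e$cbeebc


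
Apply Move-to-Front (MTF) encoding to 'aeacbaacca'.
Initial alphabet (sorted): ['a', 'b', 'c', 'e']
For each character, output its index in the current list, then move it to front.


MTF encoding:
'a': index 0 in ['a', 'b', 'c', 'e'] -> ['a', 'b', 'c', 'e']
'e': index 3 in ['a', 'b', 'c', 'e'] -> ['e', 'a', 'b', 'c']
'a': index 1 in ['e', 'a', 'b', 'c'] -> ['a', 'e', 'b', 'c']
'c': index 3 in ['a', 'e', 'b', 'c'] -> ['c', 'a', 'e', 'b']
'b': index 3 in ['c', 'a', 'e', 'b'] -> ['b', 'c', 'a', 'e']
'a': index 2 in ['b', 'c', 'a', 'e'] -> ['a', 'b', 'c', 'e']
'a': index 0 in ['a', 'b', 'c', 'e'] -> ['a', 'b', 'c', 'e']
'c': index 2 in ['a', 'b', 'c', 'e'] -> ['c', 'a', 'b', 'e']
'c': index 0 in ['c', 'a', 'b', 'e'] -> ['c', 'a', 'b', 'e']
'a': index 1 in ['c', 'a', 'b', 'e'] -> ['a', 'c', 'b', 'e']


Output: [0, 3, 1, 3, 3, 2, 0, 2, 0, 1]


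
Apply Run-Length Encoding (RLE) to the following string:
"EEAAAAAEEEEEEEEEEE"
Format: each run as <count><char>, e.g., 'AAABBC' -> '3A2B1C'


Scanning runs left to right:
  i=0: run of 'E' x 2 -> '2E'
  i=2: run of 'A' x 5 -> '5A'
  i=7: run of 'E' x 11 -> '11E'

RLE = 2E5A11E


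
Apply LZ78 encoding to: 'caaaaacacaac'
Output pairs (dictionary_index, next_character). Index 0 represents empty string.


LZ78 encoding steps:
Dictionary: {0: ''}
Step 1: w='' (idx 0), next='c' -> output (0, 'c'), add 'c' as idx 1
Step 2: w='' (idx 0), next='a' -> output (0, 'a'), add 'a' as idx 2
Step 3: w='a' (idx 2), next='a' -> output (2, 'a'), add 'aa' as idx 3
Step 4: w='aa' (idx 3), next='c' -> output (3, 'c'), add 'aac' as idx 4
Step 5: w='a' (idx 2), next='c' -> output (2, 'c'), add 'ac' as idx 5
Step 6: w='aac' (idx 4), end of input -> output (4, '')


Encoded: [(0, 'c'), (0, 'a'), (2, 'a'), (3, 'c'), (2, 'c'), (4, '')]


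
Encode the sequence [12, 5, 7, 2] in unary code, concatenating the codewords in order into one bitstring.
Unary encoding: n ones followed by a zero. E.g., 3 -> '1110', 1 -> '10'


Encode each number as n ones followed by a terminating 0:
  12 -> 1111111111110 (13 bits)
  5 -> 111110 (6 bits)
  7 -> 11111110 (8 bits)
  2 -> 110 (3 bits)
Total length = 13 + 6 + 8 + 3 = 30 bits.

Unary([12, 5, 7, 2]) = 111111111111011111011111110110 (30 bits)


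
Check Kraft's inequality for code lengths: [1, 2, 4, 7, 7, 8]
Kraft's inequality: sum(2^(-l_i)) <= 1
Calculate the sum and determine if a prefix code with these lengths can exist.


Sum = 2^(-1) + 2^(-2) + 2^(-4) + 2^(-7) + 2^(-7) + 2^(-8)
    = 0.5 + 0.25 + 0.0625 + 0.0078125 + 0.0078125 + 0.00390625
    = 213/256 = 0.83203125
Since 0.83203125 <= 1, Kraft's inequality IS satisfied.
A prefix code with these lengths CAN exist.

Kraft sum = 0.83203125. Satisfied.


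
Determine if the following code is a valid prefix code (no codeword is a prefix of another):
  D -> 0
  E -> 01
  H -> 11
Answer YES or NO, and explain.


Checking each pair (does one codeword prefix another?):
  D='0' vs E='01': prefix -- VIOLATION

NO -- this is NOT a valid prefix code. D (0) is a prefix of E (01).


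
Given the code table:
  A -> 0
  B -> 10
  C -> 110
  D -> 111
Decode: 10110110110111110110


Decoding:
10 -> B
110 -> C
110 -> C
110 -> C
111 -> D
110 -> C
110 -> C


Result: BCCCDCC


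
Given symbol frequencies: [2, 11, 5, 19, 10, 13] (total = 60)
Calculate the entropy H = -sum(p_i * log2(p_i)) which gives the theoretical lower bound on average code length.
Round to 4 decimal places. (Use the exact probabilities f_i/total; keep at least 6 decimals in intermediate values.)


Per-symbol terms -p_i * log2(p_i) with p_i = f_i/60:
  p = 2/60 = 0.033333: log2(p) = -4.906891, -p*log2(p) = 0.163563
  p = 11/60 = 0.183333: log2(p) = -2.447459, -p*log2(p) = 0.448701
  p = 5/60 = 0.083333: log2(p) = -3.584963, -p*log2(p) = 0.298747
  p = 19/60 = 0.316667: log2(p) = -1.658963, -p*log2(p) = 0.525338
  p = 10/60 = 0.166667: log2(p) = -2.584963, -p*log2(p) = 0.430827
  p = 13/60 = 0.216667: log2(p) = -2.206451, -p*log2(p) = 0.478064
H = 0.163563 + 0.448701 + 0.298747 + 0.525338 + 0.430827 + 0.478064 = 2.345240

H = 2.3452 bits/symbol


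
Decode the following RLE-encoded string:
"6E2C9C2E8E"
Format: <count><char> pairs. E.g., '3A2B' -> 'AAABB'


Expanding each <count><char> pair:
  6E -> 'EEEEEE'
  2C -> 'CC'
  9C -> 'CCCCCCCCC'
  2E -> 'EE'
  8E -> 'EEEEEEEE'

Decoded = EEEEEECCCCCCCCCCCEEEEEEEEEE


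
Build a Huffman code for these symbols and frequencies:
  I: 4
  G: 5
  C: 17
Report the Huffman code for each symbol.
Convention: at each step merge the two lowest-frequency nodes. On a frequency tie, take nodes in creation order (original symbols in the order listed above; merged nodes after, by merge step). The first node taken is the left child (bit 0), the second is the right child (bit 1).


Huffman tree construction:
Step 1: Merge I(4) + G(5) = 9
Step 2: Merge (I+G)(9) + C(17) = 26
Read each symbol's code off the tree from the root (left child = 0, right child = 1).

Codes:
  I: 00 (length 2)
  G: 01 (length 2)
  C: 1 (length 1)
Average code length: 35/26 = 1.3462 bits/symbol


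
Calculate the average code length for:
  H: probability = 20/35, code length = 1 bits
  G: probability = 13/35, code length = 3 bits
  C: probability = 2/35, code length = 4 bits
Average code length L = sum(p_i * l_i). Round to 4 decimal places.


Weighted contributions p_i * l_i:
  H: (20/35) * 1 = 20/35
  G: (13/35) * 3 = 39/35
  C: (2/35) * 4 = 8/35
Sum = (20 + 39 + 8)/35 = 67/35

L = 67/35 = 1.9143 bits/symbol


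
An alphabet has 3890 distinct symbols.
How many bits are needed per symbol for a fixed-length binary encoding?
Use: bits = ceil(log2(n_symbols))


log2(3890) = 11.9256
Bracket: 2^11 = 2048 < 3890 <= 2^12 = 4096
So ceil(log2(3890)) = 12

bits = ceil(log2(3890)) = ceil(11.9256) = 12 bits


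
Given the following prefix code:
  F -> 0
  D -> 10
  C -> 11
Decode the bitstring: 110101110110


Decoding step by step:
Bits 11 -> C
Bits 0 -> F
Bits 10 -> D
Bits 11 -> C
Bits 10 -> D
Bits 11 -> C
Bits 0 -> F


Decoded message: CFDCDCF


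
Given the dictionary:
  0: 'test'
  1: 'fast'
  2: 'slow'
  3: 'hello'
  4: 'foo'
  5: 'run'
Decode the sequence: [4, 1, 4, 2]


Look up each index in the dictionary:
  4 -> 'foo'
  1 -> 'fast'
  4 -> 'foo'
  2 -> 'slow'

Decoded: "foo fast foo slow"


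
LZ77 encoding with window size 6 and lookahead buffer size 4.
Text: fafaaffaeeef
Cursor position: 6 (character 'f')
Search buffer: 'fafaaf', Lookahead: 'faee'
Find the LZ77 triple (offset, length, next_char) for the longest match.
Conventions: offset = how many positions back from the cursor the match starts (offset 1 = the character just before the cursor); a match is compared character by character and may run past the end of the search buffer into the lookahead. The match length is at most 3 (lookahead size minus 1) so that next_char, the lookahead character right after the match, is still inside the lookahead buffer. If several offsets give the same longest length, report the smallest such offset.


Try each offset into the search buffer:
  offset=1 (pos 5, char 'f'): match length 1
  offset=2 (pos 4, char 'a'): match length 0
  offset=3 (pos 3, char 'a'): match length 0
  offset=4 (pos 2, char 'f'): match length 2
  offset=5 (pos 1, char 'a'): match length 0
  offset=6 (pos 0, char 'f'): match length 2
Longest match has length 2, found at offsets 4, 6; take the smallest, offset 4.
next_char = character at position 6 + 2 = 8 -> 'e'

Best match: offset=4, length=2 (matching 'fa' starting at position 2)
LZ77 triple: (4, 2, 'e')


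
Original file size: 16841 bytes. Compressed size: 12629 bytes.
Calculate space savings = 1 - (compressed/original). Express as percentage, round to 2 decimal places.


ratio = compressed/original = 12629/16841 = 0.749896
savings = 1 - ratio = 1 - 0.749896 = 0.250104
as a percentage: 0.250104 * 100 = 25.01%

Space savings = 1 - 12629/16841 = 25.01%


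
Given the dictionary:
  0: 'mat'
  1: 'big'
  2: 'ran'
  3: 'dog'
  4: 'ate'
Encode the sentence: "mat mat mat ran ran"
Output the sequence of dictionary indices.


Look up each word in the dictionary:
  'mat' -> 0
  'mat' -> 0
  'mat' -> 0
  'ran' -> 2
  'ran' -> 2

Encoded: [0, 0, 0, 2, 2]


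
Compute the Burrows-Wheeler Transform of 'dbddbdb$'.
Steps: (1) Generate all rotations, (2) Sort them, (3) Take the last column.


Rotations (sorted):
  0: $dbddbdb -> last char: b
  1: b$dbddbd -> last char: d
  2: bdb$dbdd -> last char: d
  3: bddbdb$d -> last char: d
  4: db$dbddb -> last char: b
  5: dbdb$dbd -> last char: d
  6: dbddbdb$ -> last char: $
  7: ddbdb$db -> last char: b


BWT = bdddbd$b


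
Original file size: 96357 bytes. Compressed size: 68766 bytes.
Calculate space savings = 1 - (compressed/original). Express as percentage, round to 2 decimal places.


ratio = compressed/original = 68766/96357 = 0.713659
savings = 1 - ratio = 1 - 0.713659 = 0.286341
as a percentage: 0.286341 * 100 = 28.63%

Space savings = 1 - 68766/96357 = 28.63%


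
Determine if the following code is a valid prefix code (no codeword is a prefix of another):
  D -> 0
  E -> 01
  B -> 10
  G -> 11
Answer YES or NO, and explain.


Checking each pair (does one codeword prefix another?):
  D='0' vs E='01': prefix -- VIOLATION

NO -- this is NOT a valid prefix code. D (0) is a prefix of E (01).


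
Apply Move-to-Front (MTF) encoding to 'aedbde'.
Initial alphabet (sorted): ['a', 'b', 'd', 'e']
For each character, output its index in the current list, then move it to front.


MTF encoding:
'a': index 0 in ['a', 'b', 'd', 'e'] -> ['a', 'b', 'd', 'e']
'e': index 3 in ['a', 'b', 'd', 'e'] -> ['e', 'a', 'b', 'd']
'd': index 3 in ['e', 'a', 'b', 'd'] -> ['d', 'e', 'a', 'b']
'b': index 3 in ['d', 'e', 'a', 'b'] -> ['b', 'd', 'e', 'a']
'd': index 1 in ['b', 'd', 'e', 'a'] -> ['d', 'b', 'e', 'a']
'e': index 2 in ['d', 'b', 'e', 'a'] -> ['e', 'd', 'b', 'a']


Output: [0, 3, 3, 3, 1, 2]


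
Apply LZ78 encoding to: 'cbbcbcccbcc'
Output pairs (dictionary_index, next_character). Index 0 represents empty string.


LZ78 encoding steps:
Dictionary: {0: ''}
Step 1: w='' (idx 0), next='c' -> output (0, 'c'), add 'c' as idx 1
Step 2: w='' (idx 0), next='b' -> output (0, 'b'), add 'b' as idx 2
Step 3: w='b' (idx 2), next='c' -> output (2, 'c'), add 'bc' as idx 3
Step 4: w='bc' (idx 3), next='c' -> output (3, 'c'), add 'bcc' as idx 4
Step 5: w='c' (idx 1), next='b' -> output (1, 'b'), add 'cb' as idx 5
Step 6: w='c' (idx 1), next='c' -> output (1, 'c'), add 'cc' as idx 6


Encoded: [(0, 'c'), (0, 'b'), (2, 'c'), (3, 'c'), (1, 'b'), (1, 'c')]


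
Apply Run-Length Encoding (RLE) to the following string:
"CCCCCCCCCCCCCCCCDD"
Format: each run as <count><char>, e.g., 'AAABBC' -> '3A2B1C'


Scanning runs left to right:
  i=0: run of 'C' x 16 -> '16C'
  i=16: run of 'D' x 2 -> '2D'

RLE = 16C2D


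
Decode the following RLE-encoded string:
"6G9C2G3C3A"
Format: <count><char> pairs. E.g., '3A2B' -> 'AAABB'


Expanding each <count><char> pair:
  6G -> 'GGGGGG'
  9C -> 'CCCCCCCCC'
  2G -> 'GG'
  3C -> 'CCC'
  3A -> 'AAA'

Decoded = GGGGGGCCCCCCCCCGGCCCAAA


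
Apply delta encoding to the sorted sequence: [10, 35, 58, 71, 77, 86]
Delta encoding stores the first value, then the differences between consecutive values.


First value: 10
Deltas:
  35 - 10 = 25
  58 - 35 = 23
  71 - 58 = 13
  77 - 71 = 6
  86 - 77 = 9


Delta encoded: [10, 25, 23, 13, 6, 9]


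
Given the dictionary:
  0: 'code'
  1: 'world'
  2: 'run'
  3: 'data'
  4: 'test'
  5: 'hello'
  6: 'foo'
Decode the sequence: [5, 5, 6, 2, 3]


Look up each index in the dictionary:
  5 -> 'hello'
  5 -> 'hello'
  6 -> 'foo'
  2 -> 'run'
  3 -> 'data'

Decoded: "hello hello foo run data"


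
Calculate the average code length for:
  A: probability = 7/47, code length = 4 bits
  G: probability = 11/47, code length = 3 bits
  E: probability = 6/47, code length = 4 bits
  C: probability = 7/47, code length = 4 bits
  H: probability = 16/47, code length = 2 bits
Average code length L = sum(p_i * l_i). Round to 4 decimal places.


Weighted contributions p_i * l_i:
  A: (7/47) * 4 = 28/47
  G: (11/47) * 3 = 33/47
  E: (6/47) * 4 = 24/47
  C: (7/47) * 4 = 28/47
  H: (16/47) * 2 = 32/47
Sum = (28 + 33 + 24 + 28 + 32)/47 = 145/47

L = 145/47 = 3.0851 bits/symbol


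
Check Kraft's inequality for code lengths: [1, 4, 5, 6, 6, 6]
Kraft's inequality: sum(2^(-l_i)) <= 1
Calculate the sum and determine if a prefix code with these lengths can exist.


Sum = 2^(-1) + 2^(-4) + 2^(-5) + 2^(-6) + 2^(-6) + 2^(-6)
    = 0.5 + 0.0625 + 0.03125 + 0.015625 + 0.015625 + 0.015625
    = 41/64 = 0.640625
Since 0.640625 <= 1, Kraft's inequality IS satisfied.
A prefix code with these lengths CAN exist.

Kraft sum = 0.640625. Satisfied.


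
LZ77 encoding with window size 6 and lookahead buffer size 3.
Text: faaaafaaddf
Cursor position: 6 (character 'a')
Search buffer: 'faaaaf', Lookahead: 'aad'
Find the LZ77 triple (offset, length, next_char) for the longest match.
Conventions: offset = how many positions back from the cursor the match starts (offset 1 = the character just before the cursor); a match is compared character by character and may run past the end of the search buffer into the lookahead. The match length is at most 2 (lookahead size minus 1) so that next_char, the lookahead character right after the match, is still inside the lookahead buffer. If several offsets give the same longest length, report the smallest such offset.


Try each offset into the search buffer:
  offset=1 (pos 5, char 'f'): match length 0
  offset=2 (pos 4, char 'a'): match length 1
  offset=3 (pos 3, char 'a'): match length 2
  offset=4 (pos 2, char 'a'): match length 2
  offset=5 (pos 1, char 'a'): match length 2
  offset=6 (pos 0, char 'f'): match length 0
Longest match has length 2, found at offsets 3, 4, 5; take the smallest, offset 3.
next_char = character at position 6 + 2 = 8 -> 'd'

Best match: offset=3, length=2 (matching 'aa' starting at position 3)
LZ77 triple: (3, 2, 'd')


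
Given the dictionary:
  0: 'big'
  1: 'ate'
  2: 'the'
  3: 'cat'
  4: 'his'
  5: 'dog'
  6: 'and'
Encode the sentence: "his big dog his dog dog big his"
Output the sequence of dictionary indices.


Look up each word in the dictionary:
  'his' -> 4
  'big' -> 0
  'dog' -> 5
  'his' -> 4
  'dog' -> 5
  'dog' -> 5
  'big' -> 0
  'his' -> 4

Encoded: [4, 0, 5, 4, 5, 5, 0, 4]


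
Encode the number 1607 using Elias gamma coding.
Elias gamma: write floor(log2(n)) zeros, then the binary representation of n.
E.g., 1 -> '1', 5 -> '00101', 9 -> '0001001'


num_bits = floor(log2(1607)) + 1 = 11
leading_zeros = num_bits - 1 = 10
binary(1607) = 11001000111

Elias gamma(1607) = '0000000000' + '11001000111' = 000000000011001000111 (21 bits)


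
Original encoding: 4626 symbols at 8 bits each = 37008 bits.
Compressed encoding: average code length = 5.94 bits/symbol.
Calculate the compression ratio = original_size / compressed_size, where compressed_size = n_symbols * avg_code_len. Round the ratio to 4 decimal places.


original_size = n_symbols * orig_bits = 4626 * 8 = 37008 bits
compressed_size = n_symbols * avg_code_len = 4626 * 5.94 = 27478.44 bits
ratio = original_size / compressed_size = 37008 / 27478.44 = 1.3468

Compression ratio = 1.3468


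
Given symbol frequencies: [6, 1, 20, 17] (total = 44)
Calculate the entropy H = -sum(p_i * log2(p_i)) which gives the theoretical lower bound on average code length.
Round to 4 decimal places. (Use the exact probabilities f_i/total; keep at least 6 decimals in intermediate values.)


Per-symbol terms -p_i * log2(p_i) with p_i = f_i/44:
  p = 6/44 = 0.136364: log2(p) = -2.874469, -p*log2(p) = 0.391973
  p = 1/44 = 0.022727: log2(p) = -5.459432, -p*log2(p) = 0.124078
  p = 20/44 = 0.454545: log2(p) = -1.137504, -p*log2(p) = 0.517047
  p = 17/44 = 0.386364: log2(p) = -1.371969, -p*log2(p) = 0.530079
H = 0.391973 + 0.124078 + 0.517047 + 0.530079 = 1.563177

H = 1.5632 bits/symbol


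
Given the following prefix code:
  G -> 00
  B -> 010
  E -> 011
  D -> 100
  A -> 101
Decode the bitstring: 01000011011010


Decoding step by step:
Bits 010 -> B
Bits 00 -> G
Bits 011 -> E
Bits 011 -> E
Bits 010 -> B


Decoded message: BGEEB


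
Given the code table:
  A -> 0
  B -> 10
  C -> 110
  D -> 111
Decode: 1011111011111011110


Decoding:
10 -> B
111 -> D
110 -> C
111 -> D
110 -> C
111 -> D
10 -> B


Result: BDCDCDB


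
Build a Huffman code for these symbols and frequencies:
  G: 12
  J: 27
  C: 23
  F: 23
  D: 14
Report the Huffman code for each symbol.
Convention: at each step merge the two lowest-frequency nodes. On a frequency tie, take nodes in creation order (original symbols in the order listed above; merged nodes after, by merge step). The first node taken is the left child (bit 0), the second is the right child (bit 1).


Huffman tree construction:
Step 1: Merge G(12) + D(14) = 26
Step 2: Merge C(23) + F(23) = 46
Step 3: Merge (G+D)(26) + J(27) = 53
Step 4: Merge (C+F)(46) + ((G+D)+J)(53) = 99
Read each symbol's code off the tree from the root (left child = 0, right child = 1).

Codes:
  G: 100 (length 3)
  J: 11 (length 2)
  C: 00 (length 2)
  F: 01 (length 2)
  D: 101 (length 3)
Average code length: 224/99 = 2.2626 bits/symbol


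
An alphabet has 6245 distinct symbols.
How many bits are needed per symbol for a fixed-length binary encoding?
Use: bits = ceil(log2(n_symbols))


log2(6245) = 12.6085
Bracket: 2^12 = 4096 < 6245 <= 2^13 = 8192
So ceil(log2(6245)) = 13

bits = ceil(log2(6245)) = ceil(12.6085) = 13 bits


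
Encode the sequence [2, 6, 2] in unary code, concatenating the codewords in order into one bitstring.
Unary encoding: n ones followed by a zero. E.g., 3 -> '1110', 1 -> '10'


Encode each number as n ones followed by a terminating 0:
  2 -> 110 (3 bits)
  6 -> 1111110 (7 bits)
  2 -> 110 (3 bits)
Total length = 3 + 7 + 3 = 13 bits.

Unary([2, 6, 2]) = 1101111110110 (13 bits)


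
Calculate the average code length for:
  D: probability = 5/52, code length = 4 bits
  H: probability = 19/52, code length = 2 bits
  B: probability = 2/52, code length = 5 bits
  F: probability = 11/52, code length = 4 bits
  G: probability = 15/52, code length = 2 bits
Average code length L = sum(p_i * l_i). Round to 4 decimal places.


Weighted contributions p_i * l_i:
  D: (5/52) * 4 = 20/52
  H: (19/52) * 2 = 38/52
  B: (2/52) * 5 = 10/52
  F: (11/52) * 4 = 44/52
  G: (15/52) * 2 = 30/52
Sum = (20 + 38 + 10 + 44 + 30)/52 = 142/52

L = 142/52 = 2.7308 bits/symbol


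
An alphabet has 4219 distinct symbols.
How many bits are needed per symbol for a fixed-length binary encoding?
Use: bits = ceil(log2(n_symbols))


log2(4219) = 12.0427
Bracket: 2^12 = 4096 < 4219 <= 2^13 = 8192
So ceil(log2(4219)) = 13

bits = ceil(log2(4219)) = ceil(12.0427) = 13 bits


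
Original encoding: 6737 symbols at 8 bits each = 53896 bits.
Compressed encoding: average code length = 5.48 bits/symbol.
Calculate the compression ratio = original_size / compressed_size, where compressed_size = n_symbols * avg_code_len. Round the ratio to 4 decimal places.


original_size = n_symbols * orig_bits = 6737 * 8 = 53896 bits
compressed_size = n_symbols * avg_code_len = 6737 * 5.48 = 36918.76 bits
ratio = original_size / compressed_size = 53896 / 36918.76 = 1.4599

Compression ratio = 1.4599


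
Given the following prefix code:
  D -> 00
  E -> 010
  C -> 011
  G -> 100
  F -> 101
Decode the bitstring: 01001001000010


Decoding step by step:
Bits 010 -> E
Bits 010 -> E
Bits 010 -> E
Bits 00 -> D
Bits 010 -> E


Decoded message: EEEDE


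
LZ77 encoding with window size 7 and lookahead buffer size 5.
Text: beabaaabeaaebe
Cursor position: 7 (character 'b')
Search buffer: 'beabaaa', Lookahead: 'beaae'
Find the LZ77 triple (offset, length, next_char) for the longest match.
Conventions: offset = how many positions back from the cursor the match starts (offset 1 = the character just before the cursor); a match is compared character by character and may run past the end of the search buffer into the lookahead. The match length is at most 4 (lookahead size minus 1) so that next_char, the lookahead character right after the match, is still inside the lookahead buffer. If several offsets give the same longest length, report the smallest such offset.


Try each offset into the search buffer:
  offset=1 (pos 6, char 'a'): match length 0
  offset=2 (pos 5, char 'a'): match length 0
  offset=3 (pos 4, char 'a'): match length 0
  offset=4 (pos 3, char 'b'): match length 1
  offset=5 (pos 2, char 'a'): match length 0
  offset=6 (pos 1, char 'e'): match length 0
  offset=7 (pos 0, char 'b'): match length 3
Longest match has length 3 at offset 7.
next_char = character at position 7 + 3 = 10 -> 'a'

Best match: offset=7, length=3 (matching 'bea' starting at position 0)
LZ77 triple: (7, 3, 'a')


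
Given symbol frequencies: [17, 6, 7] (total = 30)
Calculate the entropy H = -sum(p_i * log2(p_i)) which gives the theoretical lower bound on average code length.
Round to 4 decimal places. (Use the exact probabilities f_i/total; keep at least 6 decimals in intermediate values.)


Per-symbol terms -p_i * log2(p_i) with p_i = f_i/30:
  p = 17/30 = 0.566667: log2(p) = -0.819428, -p*log2(p) = 0.464342
  p = 6/30 = 0.200000: log2(p) = -2.321928, -p*log2(p) = 0.464386
  p = 7/30 = 0.233333: log2(p) = -2.099536, -p*log2(p) = 0.489892
H = 0.464342 + 0.464386 + 0.489892 = 1.418620

H = 1.4186 bits/symbol


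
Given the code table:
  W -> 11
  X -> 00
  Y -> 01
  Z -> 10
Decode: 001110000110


Decoding:
00 -> X
11 -> W
10 -> Z
00 -> X
01 -> Y
10 -> Z


Result: XWZXYZ


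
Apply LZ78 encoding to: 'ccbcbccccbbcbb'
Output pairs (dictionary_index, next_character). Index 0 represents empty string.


LZ78 encoding steps:
Dictionary: {0: ''}
Step 1: w='' (idx 0), next='c' -> output (0, 'c'), add 'c' as idx 1
Step 2: w='c' (idx 1), next='b' -> output (1, 'b'), add 'cb' as idx 2
Step 3: w='cb' (idx 2), next='c' -> output (2, 'c'), add 'cbc' as idx 3
Step 4: w='c' (idx 1), next='c' -> output (1, 'c'), add 'cc' as idx 4
Step 5: w='cb' (idx 2), next='b' -> output (2, 'b'), add 'cbb' as idx 5
Step 6: w='cbb' (idx 5), end of input -> output (5, '')


Encoded: [(0, 'c'), (1, 'b'), (2, 'c'), (1, 'c'), (2, 'b'), (5, '')]


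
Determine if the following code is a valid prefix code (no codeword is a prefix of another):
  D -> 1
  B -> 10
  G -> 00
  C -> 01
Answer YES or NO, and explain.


Checking each pair (does one codeword prefix another?):
  D='1' vs B='10': prefix -- VIOLATION

NO -- this is NOT a valid prefix code. D (1) is a prefix of B (10).


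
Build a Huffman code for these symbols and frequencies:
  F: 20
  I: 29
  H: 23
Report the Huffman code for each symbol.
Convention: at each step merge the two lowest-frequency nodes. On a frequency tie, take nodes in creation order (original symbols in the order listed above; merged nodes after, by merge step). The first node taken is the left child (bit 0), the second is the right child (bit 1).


Huffman tree construction:
Step 1: Merge F(20) + H(23) = 43
Step 2: Merge I(29) + (F+H)(43) = 72
Read each symbol's code off the tree from the root (left child = 0, right child = 1).

Codes:
  F: 10 (length 2)
  I: 0 (length 1)
  H: 11 (length 2)
Average code length: 115/72 = 1.5972 bits/symbol


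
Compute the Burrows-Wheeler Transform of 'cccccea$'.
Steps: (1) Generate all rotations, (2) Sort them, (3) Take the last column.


Rotations (sorted):
  0: $cccccea -> last char: a
  1: a$ccccce -> last char: e
  2: cccccea$ -> last char: $
  3: ccccea$c -> last char: c
  4: cccea$cc -> last char: c
  5: ccea$ccc -> last char: c
  6: cea$cccc -> last char: c
  7: ea$ccccc -> last char: c


BWT = ae$ccccc


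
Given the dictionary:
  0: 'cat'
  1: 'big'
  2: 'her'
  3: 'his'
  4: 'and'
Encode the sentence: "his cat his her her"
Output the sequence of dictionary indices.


Look up each word in the dictionary:
  'his' -> 3
  'cat' -> 0
  'his' -> 3
  'her' -> 2
  'her' -> 2

Encoded: [3, 0, 3, 2, 2]


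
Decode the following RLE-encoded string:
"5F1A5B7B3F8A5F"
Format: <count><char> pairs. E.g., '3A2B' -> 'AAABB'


Expanding each <count><char> pair:
  5F -> 'FFFFF'
  1A -> 'A'
  5B -> 'BBBBB'
  7B -> 'BBBBBBB'
  3F -> 'FFF'
  8A -> 'AAAAAAAA'
  5F -> 'FFFFF'

Decoded = FFFFFABBBBBBBBBBBBFFFAAAAAAAAFFFFF


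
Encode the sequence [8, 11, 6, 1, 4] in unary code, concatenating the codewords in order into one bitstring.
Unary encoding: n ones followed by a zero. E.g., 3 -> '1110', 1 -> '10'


Encode each number as n ones followed by a terminating 0:
  8 -> 111111110 (9 bits)
  11 -> 111111111110 (12 bits)
  6 -> 1111110 (7 bits)
  1 -> 10 (2 bits)
  4 -> 11110 (5 bits)
Total length = 9 + 12 + 7 + 2 + 5 = 35 bits.

Unary([8, 11, 6, 1, 4]) = 11111111011111111111011111101011110 (35 bits)


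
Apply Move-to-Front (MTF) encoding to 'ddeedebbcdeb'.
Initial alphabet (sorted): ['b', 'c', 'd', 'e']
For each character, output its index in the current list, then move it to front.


MTF encoding:
'd': index 2 in ['b', 'c', 'd', 'e'] -> ['d', 'b', 'c', 'e']
'd': index 0 in ['d', 'b', 'c', 'e'] -> ['d', 'b', 'c', 'e']
'e': index 3 in ['d', 'b', 'c', 'e'] -> ['e', 'd', 'b', 'c']
'e': index 0 in ['e', 'd', 'b', 'c'] -> ['e', 'd', 'b', 'c']
'd': index 1 in ['e', 'd', 'b', 'c'] -> ['d', 'e', 'b', 'c']
'e': index 1 in ['d', 'e', 'b', 'c'] -> ['e', 'd', 'b', 'c']
'b': index 2 in ['e', 'd', 'b', 'c'] -> ['b', 'e', 'd', 'c']
'b': index 0 in ['b', 'e', 'd', 'c'] -> ['b', 'e', 'd', 'c']
'c': index 3 in ['b', 'e', 'd', 'c'] -> ['c', 'b', 'e', 'd']
'd': index 3 in ['c', 'b', 'e', 'd'] -> ['d', 'c', 'b', 'e']
'e': index 3 in ['d', 'c', 'b', 'e'] -> ['e', 'd', 'c', 'b']
'b': index 3 in ['e', 'd', 'c', 'b'] -> ['b', 'e', 'd', 'c']


Output: [2, 0, 3, 0, 1, 1, 2, 0, 3, 3, 3, 3]


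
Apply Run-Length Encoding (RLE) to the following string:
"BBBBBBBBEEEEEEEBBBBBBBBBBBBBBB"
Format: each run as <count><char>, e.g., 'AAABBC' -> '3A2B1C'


Scanning runs left to right:
  i=0: run of 'B' x 8 -> '8B'
  i=8: run of 'E' x 7 -> '7E'
  i=15: run of 'B' x 15 -> '15B'

RLE = 8B7E15B


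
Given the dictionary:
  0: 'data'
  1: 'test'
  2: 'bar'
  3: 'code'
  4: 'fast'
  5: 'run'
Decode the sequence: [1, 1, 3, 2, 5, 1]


Look up each index in the dictionary:
  1 -> 'test'
  1 -> 'test'
  3 -> 'code'
  2 -> 'bar'
  5 -> 'run'
  1 -> 'test'

Decoded: "test test code bar run test"


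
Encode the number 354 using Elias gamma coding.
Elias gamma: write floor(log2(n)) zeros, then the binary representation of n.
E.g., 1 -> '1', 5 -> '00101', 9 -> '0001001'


num_bits = floor(log2(354)) + 1 = 9
leading_zeros = num_bits - 1 = 8
binary(354) = 101100010

Elias gamma(354) = '00000000' + '101100010' = 00000000101100010 (17 bits)


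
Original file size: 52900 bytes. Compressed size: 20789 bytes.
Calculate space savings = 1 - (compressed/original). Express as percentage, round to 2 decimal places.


ratio = compressed/original = 20789/52900 = 0.392987
savings = 1 - ratio = 1 - 0.392987 = 0.607013
as a percentage: 0.607013 * 100 = 60.7%

Space savings = 1 - 20789/52900 = 60.7%


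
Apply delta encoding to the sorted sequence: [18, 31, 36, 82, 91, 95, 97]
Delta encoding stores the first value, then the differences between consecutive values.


First value: 18
Deltas:
  31 - 18 = 13
  36 - 31 = 5
  82 - 36 = 46
  91 - 82 = 9
  95 - 91 = 4
  97 - 95 = 2


Delta encoded: [18, 13, 5, 46, 9, 4, 2]


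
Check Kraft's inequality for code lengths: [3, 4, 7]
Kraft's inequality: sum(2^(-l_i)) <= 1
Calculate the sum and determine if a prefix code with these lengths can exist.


Sum = 2^(-3) + 2^(-4) + 2^(-7)
    = 0.125 + 0.0625 + 0.0078125
    = 25/128 = 0.1953125
Since 0.1953125 <= 1, Kraft's inequality IS satisfied.
A prefix code with these lengths CAN exist.

Kraft sum = 0.1953125. Satisfied.


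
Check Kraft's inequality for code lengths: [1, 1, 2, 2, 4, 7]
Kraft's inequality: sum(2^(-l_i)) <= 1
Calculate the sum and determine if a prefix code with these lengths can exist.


Sum = 2^(-1) + 2^(-1) + 2^(-2) + 2^(-2) + 2^(-4) + 2^(-7)
    = 0.5 + 0.5 + 0.25 + 0.25 + 0.0625 + 0.0078125
    = 201/128 = 1.5703125
Since 1.5703125 > 1, Kraft's inequality is NOT satisfied.
A prefix code with these lengths CANNOT exist.

Kraft sum = 1.5703125. Not satisfied.


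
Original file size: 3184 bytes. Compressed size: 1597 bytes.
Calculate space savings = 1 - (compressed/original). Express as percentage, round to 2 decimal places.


ratio = compressed/original = 1597/3184 = 0.50157
savings = 1 - ratio = 1 - 0.50157 = 0.49843
as a percentage: 0.49843 * 100 = 49.84%

Space savings = 1 - 1597/3184 = 49.84%


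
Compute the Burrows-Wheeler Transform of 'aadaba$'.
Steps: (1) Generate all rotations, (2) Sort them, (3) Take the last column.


Rotations (sorted):
  0: $aadaba -> last char: a
  1: a$aadab -> last char: b
  2: aadaba$ -> last char: $
  3: aba$aad -> last char: d
  4: adaba$a -> last char: a
  5: ba$aada -> last char: a
  6: daba$aa -> last char: a


BWT = ab$daaa


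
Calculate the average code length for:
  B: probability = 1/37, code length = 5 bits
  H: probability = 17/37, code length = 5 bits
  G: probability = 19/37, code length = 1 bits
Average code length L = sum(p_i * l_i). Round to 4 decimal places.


Weighted contributions p_i * l_i:
  B: (1/37) * 5 = 5/37
  H: (17/37) * 5 = 85/37
  G: (19/37) * 1 = 19/37
Sum = (5 + 85 + 19)/37 = 109/37

L = 109/37 = 2.9459 bits/symbol


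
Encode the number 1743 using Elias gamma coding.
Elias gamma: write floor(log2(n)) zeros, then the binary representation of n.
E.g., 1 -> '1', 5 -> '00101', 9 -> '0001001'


num_bits = floor(log2(1743)) + 1 = 11
leading_zeros = num_bits - 1 = 10
binary(1743) = 11011001111

Elias gamma(1743) = '0000000000' + '11011001111' = 000000000011011001111 (21 bits)


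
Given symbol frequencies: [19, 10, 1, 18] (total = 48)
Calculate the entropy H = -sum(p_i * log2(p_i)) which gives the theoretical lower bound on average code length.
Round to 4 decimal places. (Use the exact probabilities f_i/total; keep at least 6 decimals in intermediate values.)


Per-symbol terms -p_i * log2(p_i) with p_i = f_i/48:
  p = 19/48 = 0.395833: log2(p) = -1.337035, -p*log2(p) = 0.529243
  p = 10/48 = 0.208333: log2(p) = -2.263034, -p*log2(p) = 0.471466
  p = 1/48 = 0.020833: log2(p) = -5.584963, -p*log2(p) = 0.116353
  p = 18/48 = 0.375000: log2(p) = -1.415037, -p*log2(p) = 0.530639
H = 0.529243 + 0.471466 + 0.116353 + 0.530639 = 1.647701

H = 1.6477 bits/symbol


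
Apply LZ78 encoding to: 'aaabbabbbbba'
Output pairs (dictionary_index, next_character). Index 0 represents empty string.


LZ78 encoding steps:
Dictionary: {0: ''}
Step 1: w='' (idx 0), next='a' -> output (0, 'a'), add 'a' as idx 1
Step 2: w='a' (idx 1), next='a' -> output (1, 'a'), add 'aa' as idx 2
Step 3: w='' (idx 0), next='b' -> output (0, 'b'), add 'b' as idx 3
Step 4: w='b' (idx 3), next='a' -> output (3, 'a'), add 'ba' as idx 4
Step 5: w='b' (idx 3), next='b' -> output (3, 'b'), add 'bb' as idx 5
Step 6: w='bb' (idx 5), next='b' -> output (5, 'b'), add 'bbb' as idx 6
Step 7: w='a' (idx 1), end of input -> output (1, '')


Encoded: [(0, 'a'), (1, 'a'), (0, 'b'), (3, 'a'), (3, 'b'), (5, 'b'), (1, '')]
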